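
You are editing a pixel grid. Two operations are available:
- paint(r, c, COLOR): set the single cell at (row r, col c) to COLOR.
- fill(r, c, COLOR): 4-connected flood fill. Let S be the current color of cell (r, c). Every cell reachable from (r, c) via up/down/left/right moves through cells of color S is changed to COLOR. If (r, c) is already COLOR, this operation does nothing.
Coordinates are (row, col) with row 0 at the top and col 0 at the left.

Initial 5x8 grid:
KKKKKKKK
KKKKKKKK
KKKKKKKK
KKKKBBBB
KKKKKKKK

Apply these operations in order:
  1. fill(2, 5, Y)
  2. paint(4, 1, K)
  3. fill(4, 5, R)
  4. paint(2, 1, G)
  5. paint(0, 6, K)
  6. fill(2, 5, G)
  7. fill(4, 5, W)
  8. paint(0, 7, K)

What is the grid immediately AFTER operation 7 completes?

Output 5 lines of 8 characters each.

After op 1 fill(2,5,Y) [36 cells changed]:
YYYYYYYY
YYYYYYYY
YYYYYYYY
YYYYBBBB
YYYYYYYY
After op 2 paint(4,1,K):
YYYYYYYY
YYYYYYYY
YYYYYYYY
YYYYBBBB
YKYYYYYY
After op 3 fill(4,5,R) [35 cells changed]:
RRRRRRRR
RRRRRRRR
RRRRRRRR
RRRRBBBB
RKRRRRRR
After op 4 paint(2,1,G):
RRRRRRRR
RRRRRRRR
RGRRRRRR
RRRRBBBB
RKRRRRRR
After op 5 paint(0,6,K):
RRRRRRKR
RRRRRRRR
RGRRRRRR
RRRRBBBB
RKRRRRRR
After op 6 fill(2,5,G) [33 cells changed]:
GGGGGGKG
GGGGGGGG
GGGGGGGG
GGGGBBBB
GKGGGGGG
After op 7 fill(4,5,W) [34 cells changed]:
WWWWWWKW
WWWWWWWW
WWWWWWWW
WWWWBBBB
WKWWWWWW

Answer: WWWWWWKW
WWWWWWWW
WWWWWWWW
WWWWBBBB
WKWWWWWW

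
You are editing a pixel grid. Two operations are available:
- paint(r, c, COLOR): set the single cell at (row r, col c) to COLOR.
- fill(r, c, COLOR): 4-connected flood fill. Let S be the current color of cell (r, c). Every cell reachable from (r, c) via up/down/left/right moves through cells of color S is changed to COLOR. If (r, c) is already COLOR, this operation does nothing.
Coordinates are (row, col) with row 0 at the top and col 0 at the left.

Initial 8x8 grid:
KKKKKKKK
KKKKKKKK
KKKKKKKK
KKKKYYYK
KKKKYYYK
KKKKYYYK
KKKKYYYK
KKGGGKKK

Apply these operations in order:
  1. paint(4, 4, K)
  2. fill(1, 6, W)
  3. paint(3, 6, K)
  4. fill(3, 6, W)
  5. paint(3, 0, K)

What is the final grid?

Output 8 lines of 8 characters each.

After op 1 paint(4,4,K):
KKKKKKKK
KKKKKKKK
KKKKKKKK
KKKKYYYK
KKKKKYYK
KKKKYYYK
KKKKYYYK
KKGGGKKK
After op 2 fill(1,6,W) [50 cells changed]:
WWWWWWWW
WWWWWWWW
WWWWWWWW
WWWWYYYW
WWWWWYYW
WWWWYYYW
WWWWYYYW
WWGGGWWW
After op 3 paint(3,6,K):
WWWWWWWW
WWWWWWWW
WWWWWWWW
WWWWYYKW
WWWWWYYW
WWWWYYYW
WWWWYYYW
WWGGGWWW
After op 4 fill(3,6,W) [1 cells changed]:
WWWWWWWW
WWWWWWWW
WWWWWWWW
WWWWYYWW
WWWWWYYW
WWWWYYYW
WWWWYYYW
WWGGGWWW
After op 5 paint(3,0,K):
WWWWWWWW
WWWWWWWW
WWWWWWWW
KWWWYYWW
WWWWWYYW
WWWWYYYW
WWWWYYYW
WWGGGWWW

Answer: WWWWWWWW
WWWWWWWW
WWWWWWWW
KWWWYYWW
WWWWWYYW
WWWWYYYW
WWWWYYYW
WWGGGWWW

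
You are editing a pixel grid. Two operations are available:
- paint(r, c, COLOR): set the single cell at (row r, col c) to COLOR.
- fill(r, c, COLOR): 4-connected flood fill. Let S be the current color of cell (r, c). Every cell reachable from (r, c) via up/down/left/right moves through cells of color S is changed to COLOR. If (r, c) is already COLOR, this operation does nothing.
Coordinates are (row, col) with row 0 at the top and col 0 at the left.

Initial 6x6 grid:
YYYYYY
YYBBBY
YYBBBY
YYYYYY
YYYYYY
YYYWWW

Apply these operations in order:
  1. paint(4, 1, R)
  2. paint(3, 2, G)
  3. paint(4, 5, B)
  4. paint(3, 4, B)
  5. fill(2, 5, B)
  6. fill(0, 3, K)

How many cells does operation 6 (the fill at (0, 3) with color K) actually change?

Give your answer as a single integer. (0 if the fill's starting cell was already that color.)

After op 1 paint(4,1,R):
YYYYYY
YYBBBY
YYBBBY
YYYYYY
YRYYYY
YYYWWW
After op 2 paint(3,2,G):
YYYYYY
YYBBBY
YYBBBY
YYGYYY
YRYYYY
YYYWWW
After op 3 paint(4,5,B):
YYYYYY
YYBBBY
YYBBBY
YYGYYY
YRYYYB
YYYWWW
After op 4 paint(3,4,B):
YYYYYY
YYBBBY
YYBBBY
YYGYBY
YRYYYB
YYYWWW
After op 5 fill(2,5,B) [23 cells changed]:
BBBBBB
BBBBBB
BBBBBB
BBGBBB
BRBBBB
BBBWWW
After op 6 fill(0,3,K) [31 cells changed]:
KKKKKK
KKKKKK
KKKKKK
KKGKKK
KRKKKK
KKKWWW

Answer: 31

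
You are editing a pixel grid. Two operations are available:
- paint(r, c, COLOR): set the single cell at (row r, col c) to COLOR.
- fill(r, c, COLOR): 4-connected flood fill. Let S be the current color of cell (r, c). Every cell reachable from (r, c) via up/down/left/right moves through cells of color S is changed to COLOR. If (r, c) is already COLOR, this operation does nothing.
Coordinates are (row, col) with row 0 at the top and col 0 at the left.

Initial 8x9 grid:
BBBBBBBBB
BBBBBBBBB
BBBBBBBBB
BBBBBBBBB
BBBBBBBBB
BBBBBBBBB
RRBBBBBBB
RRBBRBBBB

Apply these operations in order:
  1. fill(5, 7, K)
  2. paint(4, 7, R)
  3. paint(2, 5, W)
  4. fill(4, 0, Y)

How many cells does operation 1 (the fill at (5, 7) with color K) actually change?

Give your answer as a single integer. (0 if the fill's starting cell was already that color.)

Answer: 67

Derivation:
After op 1 fill(5,7,K) [67 cells changed]:
KKKKKKKKK
KKKKKKKKK
KKKKKKKKK
KKKKKKKKK
KKKKKKKKK
KKKKKKKKK
RRKKKKKKK
RRKKRKKKK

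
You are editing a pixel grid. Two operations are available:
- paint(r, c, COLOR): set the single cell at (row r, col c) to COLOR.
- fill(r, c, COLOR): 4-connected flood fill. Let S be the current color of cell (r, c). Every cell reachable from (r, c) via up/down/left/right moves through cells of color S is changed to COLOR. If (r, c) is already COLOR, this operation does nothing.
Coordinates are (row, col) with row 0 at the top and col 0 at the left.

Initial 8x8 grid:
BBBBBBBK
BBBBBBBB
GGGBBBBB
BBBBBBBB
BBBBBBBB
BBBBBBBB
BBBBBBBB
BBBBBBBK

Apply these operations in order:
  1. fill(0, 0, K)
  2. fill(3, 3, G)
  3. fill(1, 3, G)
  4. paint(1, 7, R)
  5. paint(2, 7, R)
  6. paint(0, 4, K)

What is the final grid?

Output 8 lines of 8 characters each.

After op 1 fill(0,0,K) [59 cells changed]:
KKKKKKKK
KKKKKKKK
GGGKKKKK
KKKKKKKK
KKKKKKKK
KKKKKKKK
KKKKKKKK
KKKKKKKK
After op 2 fill(3,3,G) [61 cells changed]:
GGGGGGGG
GGGGGGGG
GGGGGGGG
GGGGGGGG
GGGGGGGG
GGGGGGGG
GGGGGGGG
GGGGGGGG
After op 3 fill(1,3,G) [0 cells changed]:
GGGGGGGG
GGGGGGGG
GGGGGGGG
GGGGGGGG
GGGGGGGG
GGGGGGGG
GGGGGGGG
GGGGGGGG
After op 4 paint(1,7,R):
GGGGGGGG
GGGGGGGR
GGGGGGGG
GGGGGGGG
GGGGGGGG
GGGGGGGG
GGGGGGGG
GGGGGGGG
After op 5 paint(2,7,R):
GGGGGGGG
GGGGGGGR
GGGGGGGR
GGGGGGGG
GGGGGGGG
GGGGGGGG
GGGGGGGG
GGGGGGGG
After op 6 paint(0,4,K):
GGGGKGGG
GGGGGGGR
GGGGGGGR
GGGGGGGG
GGGGGGGG
GGGGGGGG
GGGGGGGG
GGGGGGGG

Answer: GGGGKGGG
GGGGGGGR
GGGGGGGR
GGGGGGGG
GGGGGGGG
GGGGGGGG
GGGGGGGG
GGGGGGGG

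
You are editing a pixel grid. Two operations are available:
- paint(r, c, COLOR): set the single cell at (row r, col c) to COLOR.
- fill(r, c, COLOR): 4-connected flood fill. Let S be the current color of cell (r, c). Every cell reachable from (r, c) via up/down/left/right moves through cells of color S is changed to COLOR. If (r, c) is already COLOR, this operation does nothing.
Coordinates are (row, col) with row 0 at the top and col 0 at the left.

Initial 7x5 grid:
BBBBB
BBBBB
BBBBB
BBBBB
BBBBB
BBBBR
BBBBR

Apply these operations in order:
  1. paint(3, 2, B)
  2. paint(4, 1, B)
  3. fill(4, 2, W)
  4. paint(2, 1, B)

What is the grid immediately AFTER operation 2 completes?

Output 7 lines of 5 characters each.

After op 1 paint(3,2,B):
BBBBB
BBBBB
BBBBB
BBBBB
BBBBB
BBBBR
BBBBR
After op 2 paint(4,1,B):
BBBBB
BBBBB
BBBBB
BBBBB
BBBBB
BBBBR
BBBBR

Answer: BBBBB
BBBBB
BBBBB
BBBBB
BBBBB
BBBBR
BBBBR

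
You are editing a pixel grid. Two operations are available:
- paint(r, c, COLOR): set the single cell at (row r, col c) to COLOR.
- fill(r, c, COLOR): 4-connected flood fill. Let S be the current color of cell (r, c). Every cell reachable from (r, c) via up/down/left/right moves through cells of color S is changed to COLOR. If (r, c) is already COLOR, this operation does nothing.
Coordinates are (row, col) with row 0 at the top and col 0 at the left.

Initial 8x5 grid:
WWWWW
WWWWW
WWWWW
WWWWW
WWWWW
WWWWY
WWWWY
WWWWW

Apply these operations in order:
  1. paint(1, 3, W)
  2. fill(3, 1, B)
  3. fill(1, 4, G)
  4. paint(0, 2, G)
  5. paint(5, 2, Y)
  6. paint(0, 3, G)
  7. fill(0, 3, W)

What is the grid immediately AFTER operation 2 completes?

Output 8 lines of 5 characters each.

After op 1 paint(1,3,W):
WWWWW
WWWWW
WWWWW
WWWWW
WWWWW
WWWWY
WWWWY
WWWWW
After op 2 fill(3,1,B) [38 cells changed]:
BBBBB
BBBBB
BBBBB
BBBBB
BBBBB
BBBBY
BBBBY
BBBBB

Answer: BBBBB
BBBBB
BBBBB
BBBBB
BBBBB
BBBBY
BBBBY
BBBBB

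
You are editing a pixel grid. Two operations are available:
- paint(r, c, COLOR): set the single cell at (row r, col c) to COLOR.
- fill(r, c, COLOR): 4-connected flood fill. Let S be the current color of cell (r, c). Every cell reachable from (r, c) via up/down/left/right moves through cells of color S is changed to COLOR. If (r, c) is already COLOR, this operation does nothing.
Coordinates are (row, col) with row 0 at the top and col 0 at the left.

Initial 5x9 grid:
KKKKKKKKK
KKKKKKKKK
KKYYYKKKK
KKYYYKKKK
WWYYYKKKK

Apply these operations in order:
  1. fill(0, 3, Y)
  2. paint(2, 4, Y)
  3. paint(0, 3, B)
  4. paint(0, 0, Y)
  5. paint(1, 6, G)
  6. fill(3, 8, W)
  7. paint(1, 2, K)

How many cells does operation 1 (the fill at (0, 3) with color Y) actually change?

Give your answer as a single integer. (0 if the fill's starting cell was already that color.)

After op 1 fill(0,3,Y) [34 cells changed]:
YYYYYYYYY
YYYYYYYYY
YYYYYYYYY
YYYYYYYYY
WWYYYYYYY

Answer: 34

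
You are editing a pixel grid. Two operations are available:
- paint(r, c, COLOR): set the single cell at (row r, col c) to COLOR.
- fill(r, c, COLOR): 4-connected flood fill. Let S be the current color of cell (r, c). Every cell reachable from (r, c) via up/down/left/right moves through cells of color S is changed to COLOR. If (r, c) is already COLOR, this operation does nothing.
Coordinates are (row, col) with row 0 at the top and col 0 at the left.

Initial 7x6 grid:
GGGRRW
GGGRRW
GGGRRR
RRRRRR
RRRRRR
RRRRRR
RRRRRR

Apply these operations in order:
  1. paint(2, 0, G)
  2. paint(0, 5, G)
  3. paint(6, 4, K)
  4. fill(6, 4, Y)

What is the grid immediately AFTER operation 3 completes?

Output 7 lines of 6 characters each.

After op 1 paint(2,0,G):
GGGRRW
GGGRRW
GGGRRR
RRRRRR
RRRRRR
RRRRRR
RRRRRR
After op 2 paint(0,5,G):
GGGRRG
GGGRRW
GGGRRR
RRRRRR
RRRRRR
RRRRRR
RRRRRR
After op 3 paint(6,4,K):
GGGRRG
GGGRRW
GGGRRR
RRRRRR
RRRRRR
RRRRRR
RRRRKR

Answer: GGGRRG
GGGRRW
GGGRRR
RRRRRR
RRRRRR
RRRRRR
RRRRKR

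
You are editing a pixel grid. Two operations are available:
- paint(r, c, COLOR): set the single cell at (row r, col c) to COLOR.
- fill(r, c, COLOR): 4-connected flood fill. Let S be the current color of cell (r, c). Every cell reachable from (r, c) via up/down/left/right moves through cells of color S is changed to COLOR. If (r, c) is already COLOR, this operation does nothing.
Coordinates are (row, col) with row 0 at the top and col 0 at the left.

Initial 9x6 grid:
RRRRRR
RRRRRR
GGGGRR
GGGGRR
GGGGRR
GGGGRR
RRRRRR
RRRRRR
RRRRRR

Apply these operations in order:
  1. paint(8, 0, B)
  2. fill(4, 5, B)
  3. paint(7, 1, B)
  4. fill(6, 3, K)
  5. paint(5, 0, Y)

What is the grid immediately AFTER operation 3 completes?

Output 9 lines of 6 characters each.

After op 1 paint(8,0,B):
RRRRRR
RRRRRR
GGGGRR
GGGGRR
GGGGRR
GGGGRR
RRRRRR
RRRRRR
BRRRRR
After op 2 fill(4,5,B) [37 cells changed]:
BBBBBB
BBBBBB
GGGGBB
GGGGBB
GGGGBB
GGGGBB
BBBBBB
BBBBBB
BBBBBB
After op 3 paint(7,1,B):
BBBBBB
BBBBBB
GGGGBB
GGGGBB
GGGGBB
GGGGBB
BBBBBB
BBBBBB
BBBBBB

Answer: BBBBBB
BBBBBB
GGGGBB
GGGGBB
GGGGBB
GGGGBB
BBBBBB
BBBBBB
BBBBBB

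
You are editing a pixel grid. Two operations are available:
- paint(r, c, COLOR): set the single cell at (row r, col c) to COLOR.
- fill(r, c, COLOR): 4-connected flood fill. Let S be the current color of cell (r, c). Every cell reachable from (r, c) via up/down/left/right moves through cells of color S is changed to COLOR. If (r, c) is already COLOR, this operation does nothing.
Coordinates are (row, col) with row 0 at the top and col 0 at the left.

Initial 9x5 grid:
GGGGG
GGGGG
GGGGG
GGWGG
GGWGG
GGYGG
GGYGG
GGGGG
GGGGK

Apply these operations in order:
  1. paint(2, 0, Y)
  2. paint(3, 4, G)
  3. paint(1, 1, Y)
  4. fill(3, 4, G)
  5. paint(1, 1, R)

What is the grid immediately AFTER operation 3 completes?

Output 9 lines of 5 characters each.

Answer: GGGGG
GYGGG
YGGGG
GGWGG
GGWGG
GGYGG
GGYGG
GGGGG
GGGGK

Derivation:
After op 1 paint(2,0,Y):
GGGGG
GGGGG
YGGGG
GGWGG
GGWGG
GGYGG
GGYGG
GGGGG
GGGGK
After op 2 paint(3,4,G):
GGGGG
GGGGG
YGGGG
GGWGG
GGWGG
GGYGG
GGYGG
GGGGG
GGGGK
After op 3 paint(1,1,Y):
GGGGG
GYGGG
YGGGG
GGWGG
GGWGG
GGYGG
GGYGG
GGGGG
GGGGK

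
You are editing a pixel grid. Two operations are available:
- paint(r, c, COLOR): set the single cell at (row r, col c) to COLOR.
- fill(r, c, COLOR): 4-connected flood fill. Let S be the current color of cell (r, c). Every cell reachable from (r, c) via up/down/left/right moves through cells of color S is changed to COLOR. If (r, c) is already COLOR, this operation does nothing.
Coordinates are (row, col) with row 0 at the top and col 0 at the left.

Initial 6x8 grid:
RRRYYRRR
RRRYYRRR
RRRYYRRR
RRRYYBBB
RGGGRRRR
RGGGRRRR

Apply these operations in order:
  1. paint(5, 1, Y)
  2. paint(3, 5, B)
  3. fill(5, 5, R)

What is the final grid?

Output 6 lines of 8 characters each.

After op 1 paint(5,1,Y):
RRRYYRRR
RRRYYRRR
RRRYYRRR
RRRYYBBB
RGGGRRRR
RYGGRRRR
After op 2 paint(3,5,B):
RRRYYRRR
RRRYYRRR
RRRYYRRR
RRRYYBBB
RGGGRRRR
RYGGRRRR
After op 3 fill(5,5,R) [0 cells changed]:
RRRYYRRR
RRRYYRRR
RRRYYRRR
RRRYYBBB
RGGGRRRR
RYGGRRRR

Answer: RRRYYRRR
RRRYYRRR
RRRYYRRR
RRRYYBBB
RGGGRRRR
RYGGRRRR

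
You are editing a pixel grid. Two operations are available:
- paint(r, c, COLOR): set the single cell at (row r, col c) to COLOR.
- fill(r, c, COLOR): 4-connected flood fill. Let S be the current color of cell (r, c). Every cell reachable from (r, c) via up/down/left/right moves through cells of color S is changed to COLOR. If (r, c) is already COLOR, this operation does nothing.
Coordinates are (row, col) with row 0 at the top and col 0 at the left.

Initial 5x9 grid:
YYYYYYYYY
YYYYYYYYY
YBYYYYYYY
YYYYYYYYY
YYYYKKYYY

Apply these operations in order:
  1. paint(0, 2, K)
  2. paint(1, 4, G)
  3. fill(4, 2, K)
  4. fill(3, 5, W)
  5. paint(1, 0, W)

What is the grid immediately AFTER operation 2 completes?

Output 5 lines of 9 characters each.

Answer: YYKYYYYYY
YYYYGYYYY
YBYYYYYYY
YYYYYYYYY
YYYYKKYYY

Derivation:
After op 1 paint(0,2,K):
YYKYYYYYY
YYYYYYYYY
YBYYYYYYY
YYYYYYYYY
YYYYKKYYY
After op 2 paint(1,4,G):
YYKYYYYYY
YYYYGYYYY
YBYYYYYYY
YYYYYYYYY
YYYYKKYYY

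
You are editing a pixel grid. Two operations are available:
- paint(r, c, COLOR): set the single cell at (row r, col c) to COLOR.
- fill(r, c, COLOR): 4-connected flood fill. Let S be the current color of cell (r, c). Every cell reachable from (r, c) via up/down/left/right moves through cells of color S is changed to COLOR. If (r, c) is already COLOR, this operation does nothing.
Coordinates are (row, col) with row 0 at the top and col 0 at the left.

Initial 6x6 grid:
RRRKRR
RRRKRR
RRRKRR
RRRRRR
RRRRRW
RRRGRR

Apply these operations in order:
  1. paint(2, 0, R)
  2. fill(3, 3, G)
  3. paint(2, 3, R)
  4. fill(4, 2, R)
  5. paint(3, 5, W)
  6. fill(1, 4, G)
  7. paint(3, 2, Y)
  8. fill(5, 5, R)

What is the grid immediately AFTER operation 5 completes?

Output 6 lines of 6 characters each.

Answer: RRRKRR
RRRKRR
RRRRRR
RRRRRW
RRRRRW
RRRRRR

Derivation:
After op 1 paint(2,0,R):
RRRKRR
RRRKRR
RRRKRR
RRRRRR
RRRRRW
RRRGRR
After op 2 fill(3,3,G) [31 cells changed]:
GGGKGG
GGGKGG
GGGKGG
GGGGGG
GGGGGW
GGGGGG
After op 3 paint(2,3,R):
GGGKGG
GGGKGG
GGGRGG
GGGGGG
GGGGGW
GGGGGG
After op 4 fill(4,2,R) [32 cells changed]:
RRRKRR
RRRKRR
RRRRRR
RRRRRR
RRRRRW
RRRRRR
After op 5 paint(3,5,W):
RRRKRR
RRRKRR
RRRRRR
RRRRRW
RRRRRW
RRRRRR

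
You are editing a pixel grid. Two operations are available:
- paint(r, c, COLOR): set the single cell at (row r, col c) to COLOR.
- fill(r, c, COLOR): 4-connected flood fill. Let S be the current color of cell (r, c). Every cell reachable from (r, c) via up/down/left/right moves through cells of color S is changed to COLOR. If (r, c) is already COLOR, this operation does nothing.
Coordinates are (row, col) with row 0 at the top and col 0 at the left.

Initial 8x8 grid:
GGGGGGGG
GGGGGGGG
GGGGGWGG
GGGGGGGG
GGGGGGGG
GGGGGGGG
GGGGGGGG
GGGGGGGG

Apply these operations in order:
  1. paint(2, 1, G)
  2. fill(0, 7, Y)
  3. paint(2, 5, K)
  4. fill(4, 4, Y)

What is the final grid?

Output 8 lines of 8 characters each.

Answer: YYYYYYYY
YYYYYYYY
YYYYYKYY
YYYYYYYY
YYYYYYYY
YYYYYYYY
YYYYYYYY
YYYYYYYY

Derivation:
After op 1 paint(2,1,G):
GGGGGGGG
GGGGGGGG
GGGGGWGG
GGGGGGGG
GGGGGGGG
GGGGGGGG
GGGGGGGG
GGGGGGGG
After op 2 fill(0,7,Y) [63 cells changed]:
YYYYYYYY
YYYYYYYY
YYYYYWYY
YYYYYYYY
YYYYYYYY
YYYYYYYY
YYYYYYYY
YYYYYYYY
After op 3 paint(2,5,K):
YYYYYYYY
YYYYYYYY
YYYYYKYY
YYYYYYYY
YYYYYYYY
YYYYYYYY
YYYYYYYY
YYYYYYYY
After op 4 fill(4,4,Y) [0 cells changed]:
YYYYYYYY
YYYYYYYY
YYYYYKYY
YYYYYYYY
YYYYYYYY
YYYYYYYY
YYYYYYYY
YYYYYYYY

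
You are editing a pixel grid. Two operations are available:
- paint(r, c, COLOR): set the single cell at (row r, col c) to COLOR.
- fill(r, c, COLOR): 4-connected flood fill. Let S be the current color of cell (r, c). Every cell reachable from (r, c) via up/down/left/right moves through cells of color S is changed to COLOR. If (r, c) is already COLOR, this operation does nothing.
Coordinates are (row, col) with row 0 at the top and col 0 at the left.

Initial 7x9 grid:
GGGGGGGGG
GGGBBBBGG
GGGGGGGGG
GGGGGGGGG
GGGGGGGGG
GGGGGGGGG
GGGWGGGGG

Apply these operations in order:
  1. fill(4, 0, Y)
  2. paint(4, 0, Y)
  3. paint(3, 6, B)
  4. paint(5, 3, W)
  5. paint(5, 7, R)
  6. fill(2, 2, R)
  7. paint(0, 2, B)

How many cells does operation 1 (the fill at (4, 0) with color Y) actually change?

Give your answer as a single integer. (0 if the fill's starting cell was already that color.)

Answer: 58

Derivation:
After op 1 fill(4,0,Y) [58 cells changed]:
YYYYYYYYY
YYYBBBBYY
YYYYYYYYY
YYYYYYYYY
YYYYYYYYY
YYYYYYYYY
YYYWYYYYY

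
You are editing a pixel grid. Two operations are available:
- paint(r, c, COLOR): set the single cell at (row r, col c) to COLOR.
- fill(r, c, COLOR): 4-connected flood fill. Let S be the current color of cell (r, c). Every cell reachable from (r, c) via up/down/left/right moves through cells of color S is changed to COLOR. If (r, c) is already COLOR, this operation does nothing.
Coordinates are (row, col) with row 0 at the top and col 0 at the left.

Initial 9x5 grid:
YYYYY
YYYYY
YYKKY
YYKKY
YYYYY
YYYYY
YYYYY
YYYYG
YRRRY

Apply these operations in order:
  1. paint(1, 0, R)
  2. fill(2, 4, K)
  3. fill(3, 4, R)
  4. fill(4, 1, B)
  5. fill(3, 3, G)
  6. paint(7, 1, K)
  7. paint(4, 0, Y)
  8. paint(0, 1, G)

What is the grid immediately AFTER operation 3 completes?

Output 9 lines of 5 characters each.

Answer: RRRRR
RRRRR
RRRRR
RRRRR
RRRRR
RRRRR
RRRRR
RRRRG
RRRRY

Derivation:
After op 1 paint(1,0,R):
YYYYY
RYYYY
YYKKY
YYKKY
YYYYY
YYYYY
YYYYY
YYYYG
YRRRY
After op 2 fill(2,4,K) [35 cells changed]:
KKKKK
RKKKK
KKKKK
KKKKK
KKKKK
KKKKK
KKKKK
KKKKG
KRRRY
After op 3 fill(3,4,R) [39 cells changed]:
RRRRR
RRRRR
RRRRR
RRRRR
RRRRR
RRRRR
RRRRR
RRRRG
RRRRY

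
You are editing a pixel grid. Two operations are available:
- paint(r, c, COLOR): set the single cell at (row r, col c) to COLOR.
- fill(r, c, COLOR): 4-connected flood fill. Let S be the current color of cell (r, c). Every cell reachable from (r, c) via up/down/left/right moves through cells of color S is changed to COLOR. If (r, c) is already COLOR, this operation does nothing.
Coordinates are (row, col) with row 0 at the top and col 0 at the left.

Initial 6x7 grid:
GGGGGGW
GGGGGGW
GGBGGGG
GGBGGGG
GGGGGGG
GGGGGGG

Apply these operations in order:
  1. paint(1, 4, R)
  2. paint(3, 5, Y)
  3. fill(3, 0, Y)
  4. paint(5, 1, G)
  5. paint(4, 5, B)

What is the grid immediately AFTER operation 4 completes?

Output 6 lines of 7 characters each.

After op 1 paint(1,4,R):
GGGGGGW
GGGGRGW
GGBGGGG
GGBGGGG
GGGGGGG
GGGGGGG
After op 2 paint(3,5,Y):
GGGGGGW
GGGGRGW
GGBGGGG
GGBGGYG
GGGGGGG
GGGGGGG
After op 3 fill(3,0,Y) [36 cells changed]:
YYYYYYW
YYYYRYW
YYBYYYY
YYBYYYY
YYYYYYY
YYYYYYY
After op 4 paint(5,1,G):
YYYYYYW
YYYYRYW
YYBYYYY
YYBYYYY
YYYYYYY
YGYYYYY

Answer: YYYYYYW
YYYYRYW
YYBYYYY
YYBYYYY
YYYYYYY
YGYYYYY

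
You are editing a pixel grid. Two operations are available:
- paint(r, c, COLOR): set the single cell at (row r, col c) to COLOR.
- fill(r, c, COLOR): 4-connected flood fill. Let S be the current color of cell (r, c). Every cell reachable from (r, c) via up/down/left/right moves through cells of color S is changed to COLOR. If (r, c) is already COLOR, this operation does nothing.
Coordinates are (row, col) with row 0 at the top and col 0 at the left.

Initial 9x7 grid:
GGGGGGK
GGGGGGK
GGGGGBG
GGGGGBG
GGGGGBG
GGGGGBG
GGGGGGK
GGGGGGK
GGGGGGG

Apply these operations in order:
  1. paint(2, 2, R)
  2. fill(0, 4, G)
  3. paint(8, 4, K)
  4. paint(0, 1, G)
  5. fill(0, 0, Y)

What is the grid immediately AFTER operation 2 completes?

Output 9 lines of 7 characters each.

Answer: GGGGGGK
GGGGGGK
GGRGGBG
GGGGGBG
GGGGGBG
GGGGGBG
GGGGGGK
GGGGGGK
GGGGGGG

Derivation:
After op 1 paint(2,2,R):
GGGGGGK
GGGGGGK
GGRGGBG
GGGGGBG
GGGGGBG
GGGGGBG
GGGGGGK
GGGGGGK
GGGGGGG
After op 2 fill(0,4,G) [0 cells changed]:
GGGGGGK
GGGGGGK
GGRGGBG
GGGGGBG
GGGGGBG
GGGGGBG
GGGGGGK
GGGGGGK
GGGGGGG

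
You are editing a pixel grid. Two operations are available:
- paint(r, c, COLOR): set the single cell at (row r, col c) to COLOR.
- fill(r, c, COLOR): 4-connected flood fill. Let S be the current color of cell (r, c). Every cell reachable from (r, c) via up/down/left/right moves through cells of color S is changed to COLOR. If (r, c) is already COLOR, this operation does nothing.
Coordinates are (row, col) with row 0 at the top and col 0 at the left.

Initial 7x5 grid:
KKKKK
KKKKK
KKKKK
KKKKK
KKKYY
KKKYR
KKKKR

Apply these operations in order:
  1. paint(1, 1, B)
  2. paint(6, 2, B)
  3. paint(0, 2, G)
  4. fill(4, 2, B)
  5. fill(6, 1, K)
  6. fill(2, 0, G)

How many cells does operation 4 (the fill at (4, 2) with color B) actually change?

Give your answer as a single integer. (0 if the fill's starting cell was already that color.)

After op 1 paint(1,1,B):
KKKKK
KBKKK
KKKKK
KKKKK
KKKYY
KKKYR
KKKKR
After op 2 paint(6,2,B):
KKKKK
KBKKK
KKKKK
KKKKK
KKKYY
KKKYR
KKBKR
After op 3 paint(0,2,G):
KKGKK
KBKKK
KKKKK
KKKKK
KKKYY
KKKYR
KKBKR
After op 4 fill(4,2,B) [26 cells changed]:
BBGBB
BBBBB
BBBBB
BBBBB
BBBYY
BBBYR
BBBKR

Answer: 26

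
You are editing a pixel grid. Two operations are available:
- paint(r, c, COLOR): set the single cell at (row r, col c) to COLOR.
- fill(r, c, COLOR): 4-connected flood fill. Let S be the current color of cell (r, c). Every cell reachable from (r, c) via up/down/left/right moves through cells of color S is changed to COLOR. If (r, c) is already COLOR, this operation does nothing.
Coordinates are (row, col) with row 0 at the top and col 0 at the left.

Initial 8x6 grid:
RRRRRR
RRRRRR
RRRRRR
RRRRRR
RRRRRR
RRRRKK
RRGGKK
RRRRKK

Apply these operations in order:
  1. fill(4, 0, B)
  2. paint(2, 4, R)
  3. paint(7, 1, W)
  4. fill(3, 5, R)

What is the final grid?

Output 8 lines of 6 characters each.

Answer: RRRRRR
RRRRRR
RRRRRR
RRRRRR
RRRRRR
RRRRKK
RRGGKK
RWBBKK

Derivation:
After op 1 fill(4,0,B) [40 cells changed]:
BBBBBB
BBBBBB
BBBBBB
BBBBBB
BBBBBB
BBBBKK
BBGGKK
BBBBKK
After op 2 paint(2,4,R):
BBBBBB
BBBBBB
BBBBRB
BBBBBB
BBBBBB
BBBBKK
BBGGKK
BBBBKK
After op 3 paint(7,1,W):
BBBBBB
BBBBBB
BBBBRB
BBBBBB
BBBBBB
BBBBKK
BBGGKK
BWBBKK
After op 4 fill(3,5,R) [36 cells changed]:
RRRRRR
RRRRRR
RRRRRR
RRRRRR
RRRRRR
RRRRKK
RRGGKK
RWBBKK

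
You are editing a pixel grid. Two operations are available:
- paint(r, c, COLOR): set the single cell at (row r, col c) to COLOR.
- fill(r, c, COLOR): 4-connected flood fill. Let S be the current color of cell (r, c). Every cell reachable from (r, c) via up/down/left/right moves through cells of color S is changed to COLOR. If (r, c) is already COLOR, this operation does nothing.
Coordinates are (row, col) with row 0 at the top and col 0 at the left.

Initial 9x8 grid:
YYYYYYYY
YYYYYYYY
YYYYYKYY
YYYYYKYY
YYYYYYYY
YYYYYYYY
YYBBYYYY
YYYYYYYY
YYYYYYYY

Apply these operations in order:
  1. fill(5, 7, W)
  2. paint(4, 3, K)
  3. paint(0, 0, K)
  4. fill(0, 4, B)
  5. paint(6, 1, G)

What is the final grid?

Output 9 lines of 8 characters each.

Answer: KBBBBBBB
BBBBBBBB
BBBBBKBB
BBBBBKBB
BBBKBBBB
BBBBBBBB
BGBBBBBB
BBBBBBBB
BBBBBBBB

Derivation:
After op 1 fill(5,7,W) [68 cells changed]:
WWWWWWWW
WWWWWWWW
WWWWWKWW
WWWWWKWW
WWWWWWWW
WWWWWWWW
WWBBWWWW
WWWWWWWW
WWWWWWWW
After op 2 paint(4,3,K):
WWWWWWWW
WWWWWWWW
WWWWWKWW
WWWWWKWW
WWWKWWWW
WWWWWWWW
WWBBWWWW
WWWWWWWW
WWWWWWWW
After op 3 paint(0,0,K):
KWWWWWWW
WWWWWWWW
WWWWWKWW
WWWWWKWW
WWWKWWWW
WWWWWWWW
WWBBWWWW
WWWWWWWW
WWWWWWWW
After op 4 fill(0,4,B) [66 cells changed]:
KBBBBBBB
BBBBBBBB
BBBBBKBB
BBBBBKBB
BBBKBBBB
BBBBBBBB
BBBBBBBB
BBBBBBBB
BBBBBBBB
After op 5 paint(6,1,G):
KBBBBBBB
BBBBBBBB
BBBBBKBB
BBBBBKBB
BBBKBBBB
BBBBBBBB
BGBBBBBB
BBBBBBBB
BBBBBBBB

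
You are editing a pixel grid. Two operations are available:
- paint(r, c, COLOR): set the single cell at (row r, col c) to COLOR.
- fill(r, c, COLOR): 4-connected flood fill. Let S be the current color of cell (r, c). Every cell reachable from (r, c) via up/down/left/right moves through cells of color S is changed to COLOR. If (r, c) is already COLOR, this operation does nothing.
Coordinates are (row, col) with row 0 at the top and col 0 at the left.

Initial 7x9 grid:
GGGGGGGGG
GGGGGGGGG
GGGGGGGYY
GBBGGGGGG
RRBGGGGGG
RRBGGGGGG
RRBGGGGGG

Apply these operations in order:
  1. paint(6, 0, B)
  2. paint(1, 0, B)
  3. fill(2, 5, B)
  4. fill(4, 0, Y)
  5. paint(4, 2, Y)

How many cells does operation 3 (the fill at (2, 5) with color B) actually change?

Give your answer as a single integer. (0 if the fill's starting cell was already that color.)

After op 1 paint(6,0,B):
GGGGGGGGG
GGGGGGGGG
GGGGGGGYY
GBBGGGGGG
RRBGGGGGG
RRBGGGGGG
BRBGGGGGG
After op 2 paint(1,0,B):
GGGGGGGGG
BGGGGGGGG
GGGGGGGYY
GBBGGGGGG
RRBGGGGGG
RRBGGGGGG
BRBGGGGGG
After op 3 fill(2,5,B) [49 cells changed]:
BBBBBBBBB
BBBBBBBBB
BBBBBBBYY
BBBBBBBBB
RRBBBBBBB
RRBBBBBBB
BRBBBBBBB

Answer: 49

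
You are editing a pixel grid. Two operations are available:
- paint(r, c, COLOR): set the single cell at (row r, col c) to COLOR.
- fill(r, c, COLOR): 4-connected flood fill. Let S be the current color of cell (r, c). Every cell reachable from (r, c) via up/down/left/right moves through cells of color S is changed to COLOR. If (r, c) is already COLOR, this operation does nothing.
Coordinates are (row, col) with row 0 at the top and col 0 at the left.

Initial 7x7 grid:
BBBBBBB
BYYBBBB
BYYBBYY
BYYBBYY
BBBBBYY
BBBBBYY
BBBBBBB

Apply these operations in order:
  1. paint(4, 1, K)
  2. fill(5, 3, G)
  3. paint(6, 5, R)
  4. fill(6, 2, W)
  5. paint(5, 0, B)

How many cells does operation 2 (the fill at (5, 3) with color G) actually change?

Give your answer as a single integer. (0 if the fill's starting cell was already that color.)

After op 1 paint(4,1,K):
BBBBBBB
BYYBBBB
BYYBBYY
BYYBBYY
BKBBBYY
BBBBBYY
BBBBBBB
After op 2 fill(5,3,G) [34 cells changed]:
GGGGGGG
GYYGGGG
GYYGGYY
GYYGGYY
GKGGGYY
GGGGGYY
GGGGGGG

Answer: 34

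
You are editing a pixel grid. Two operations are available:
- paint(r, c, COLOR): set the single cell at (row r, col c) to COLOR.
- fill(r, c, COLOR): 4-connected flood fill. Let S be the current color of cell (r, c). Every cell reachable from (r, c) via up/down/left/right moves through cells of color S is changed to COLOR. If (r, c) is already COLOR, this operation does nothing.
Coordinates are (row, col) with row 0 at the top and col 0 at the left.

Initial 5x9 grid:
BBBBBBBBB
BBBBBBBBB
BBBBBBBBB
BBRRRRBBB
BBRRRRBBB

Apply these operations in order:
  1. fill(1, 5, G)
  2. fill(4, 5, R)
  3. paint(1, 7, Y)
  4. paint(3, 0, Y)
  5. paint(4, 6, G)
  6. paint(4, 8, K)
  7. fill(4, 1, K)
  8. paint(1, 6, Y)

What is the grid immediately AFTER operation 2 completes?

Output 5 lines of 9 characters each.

After op 1 fill(1,5,G) [37 cells changed]:
GGGGGGGGG
GGGGGGGGG
GGGGGGGGG
GGRRRRGGG
GGRRRRGGG
After op 2 fill(4,5,R) [0 cells changed]:
GGGGGGGGG
GGGGGGGGG
GGGGGGGGG
GGRRRRGGG
GGRRRRGGG

Answer: GGGGGGGGG
GGGGGGGGG
GGGGGGGGG
GGRRRRGGG
GGRRRRGGG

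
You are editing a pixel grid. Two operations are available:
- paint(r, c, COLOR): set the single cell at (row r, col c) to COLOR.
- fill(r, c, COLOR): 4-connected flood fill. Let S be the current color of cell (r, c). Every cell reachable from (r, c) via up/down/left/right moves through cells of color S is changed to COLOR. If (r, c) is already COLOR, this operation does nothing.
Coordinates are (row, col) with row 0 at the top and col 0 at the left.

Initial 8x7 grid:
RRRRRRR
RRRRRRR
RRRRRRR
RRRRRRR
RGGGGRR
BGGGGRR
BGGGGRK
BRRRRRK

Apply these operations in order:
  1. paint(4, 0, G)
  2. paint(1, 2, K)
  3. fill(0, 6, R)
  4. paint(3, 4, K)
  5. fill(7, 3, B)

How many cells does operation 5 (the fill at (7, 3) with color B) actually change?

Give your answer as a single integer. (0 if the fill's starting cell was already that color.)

Answer: 36

Derivation:
After op 1 paint(4,0,G):
RRRRRRR
RRRRRRR
RRRRRRR
RRRRRRR
GGGGGRR
BGGGGRR
BGGGGRK
BRRRRRK
After op 2 paint(1,2,K):
RRRRRRR
RRKRRRR
RRRRRRR
RRRRRRR
GGGGGRR
BGGGGRR
BGGGGRK
BRRRRRK
After op 3 fill(0,6,R) [0 cells changed]:
RRRRRRR
RRKRRRR
RRRRRRR
RRRRRRR
GGGGGRR
BGGGGRR
BGGGGRK
BRRRRRK
After op 4 paint(3,4,K):
RRRRRRR
RRKRRRR
RRRRRRR
RRRRKRR
GGGGGRR
BGGGGRR
BGGGGRK
BRRRRRK
After op 5 fill(7,3,B) [36 cells changed]:
BBBBBBB
BBKBBBB
BBBBBBB
BBBBKBB
GGGGGBB
BGGGGBB
BGGGGBK
BBBBBBK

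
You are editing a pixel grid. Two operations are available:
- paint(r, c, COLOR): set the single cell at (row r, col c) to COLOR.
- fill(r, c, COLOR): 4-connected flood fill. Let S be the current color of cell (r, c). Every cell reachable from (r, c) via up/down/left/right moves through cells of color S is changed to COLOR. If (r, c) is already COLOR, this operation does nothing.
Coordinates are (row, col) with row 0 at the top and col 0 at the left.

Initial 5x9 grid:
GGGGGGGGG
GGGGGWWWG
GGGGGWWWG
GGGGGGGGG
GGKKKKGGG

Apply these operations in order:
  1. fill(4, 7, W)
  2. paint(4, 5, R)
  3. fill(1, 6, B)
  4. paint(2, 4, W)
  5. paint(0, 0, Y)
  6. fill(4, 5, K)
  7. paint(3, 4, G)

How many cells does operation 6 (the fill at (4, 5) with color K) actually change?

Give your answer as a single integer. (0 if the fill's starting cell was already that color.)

After op 1 fill(4,7,W) [35 cells changed]:
WWWWWWWWW
WWWWWWWWW
WWWWWWWWW
WWWWWWWWW
WWKKKKWWW
After op 2 paint(4,5,R):
WWWWWWWWW
WWWWWWWWW
WWWWWWWWW
WWWWWWWWW
WWKKKRWWW
After op 3 fill(1,6,B) [41 cells changed]:
BBBBBBBBB
BBBBBBBBB
BBBBBBBBB
BBBBBBBBB
BBKKKRBBB
After op 4 paint(2,4,W):
BBBBBBBBB
BBBBBBBBB
BBBBWBBBB
BBBBBBBBB
BBKKKRBBB
After op 5 paint(0,0,Y):
YBBBBBBBB
BBBBBBBBB
BBBBWBBBB
BBBBBBBBB
BBKKKRBBB
After op 6 fill(4,5,K) [1 cells changed]:
YBBBBBBBB
BBBBBBBBB
BBBBWBBBB
BBBBBBBBB
BBKKKKBBB

Answer: 1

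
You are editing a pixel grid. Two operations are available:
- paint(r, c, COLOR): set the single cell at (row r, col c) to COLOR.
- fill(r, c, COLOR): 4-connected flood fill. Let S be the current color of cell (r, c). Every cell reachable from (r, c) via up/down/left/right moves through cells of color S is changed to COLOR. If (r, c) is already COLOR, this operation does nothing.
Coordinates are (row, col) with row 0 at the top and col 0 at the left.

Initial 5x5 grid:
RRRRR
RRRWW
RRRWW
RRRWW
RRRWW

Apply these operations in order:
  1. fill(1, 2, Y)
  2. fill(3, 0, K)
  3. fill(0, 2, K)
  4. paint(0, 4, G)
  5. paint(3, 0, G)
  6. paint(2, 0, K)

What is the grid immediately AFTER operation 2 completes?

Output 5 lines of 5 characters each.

Answer: KKKKK
KKKWW
KKKWW
KKKWW
KKKWW

Derivation:
After op 1 fill(1,2,Y) [17 cells changed]:
YYYYY
YYYWW
YYYWW
YYYWW
YYYWW
After op 2 fill(3,0,K) [17 cells changed]:
KKKKK
KKKWW
KKKWW
KKKWW
KKKWW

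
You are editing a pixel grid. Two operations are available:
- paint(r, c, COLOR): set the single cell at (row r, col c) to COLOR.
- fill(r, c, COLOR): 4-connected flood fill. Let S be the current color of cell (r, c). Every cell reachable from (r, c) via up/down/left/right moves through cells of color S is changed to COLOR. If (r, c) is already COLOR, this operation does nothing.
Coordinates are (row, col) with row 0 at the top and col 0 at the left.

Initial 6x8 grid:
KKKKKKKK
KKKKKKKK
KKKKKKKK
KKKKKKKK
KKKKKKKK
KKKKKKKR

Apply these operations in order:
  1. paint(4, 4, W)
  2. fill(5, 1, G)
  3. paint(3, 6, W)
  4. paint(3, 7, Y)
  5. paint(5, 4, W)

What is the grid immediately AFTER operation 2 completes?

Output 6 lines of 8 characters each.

Answer: GGGGGGGG
GGGGGGGG
GGGGGGGG
GGGGGGGG
GGGGWGGG
GGGGGGGR

Derivation:
After op 1 paint(4,4,W):
KKKKKKKK
KKKKKKKK
KKKKKKKK
KKKKKKKK
KKKKWKKK
KKKKKKKR
After op 2 fill(5,1,G) [46 cells changed]:
GGGGGGGG
GGGGGGGG
GGGGGGGG
GGGGGGGG
GGGGWGGG
GGGGGGGR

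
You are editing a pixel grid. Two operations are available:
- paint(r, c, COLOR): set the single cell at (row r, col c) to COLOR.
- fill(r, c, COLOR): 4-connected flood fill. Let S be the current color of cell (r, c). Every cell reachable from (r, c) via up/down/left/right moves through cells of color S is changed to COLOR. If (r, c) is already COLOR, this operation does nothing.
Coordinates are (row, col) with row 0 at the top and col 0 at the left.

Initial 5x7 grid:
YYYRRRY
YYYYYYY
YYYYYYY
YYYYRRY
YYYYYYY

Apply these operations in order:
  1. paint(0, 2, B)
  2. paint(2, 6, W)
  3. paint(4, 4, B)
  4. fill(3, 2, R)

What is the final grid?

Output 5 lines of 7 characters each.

After op 1 paint(0,2,B):
YYBRRRY
YYYYYYY
YYYYYYY
YYYYRRY
YYYYYYY
After op 2 paint(2,6,W):
YYBRRRY
YYYYYYY
YYYYYYW
YYYYRRY
YYYYYYY
After op 3 paint(4,4,B):
YYBRRRY
YYYYYYY
YYYYYYW
YYYYRRY
YYYYBYY
After op 4 fill(3,2,R) [24 cells changed]:
RRBRRRR
RRRRRRR
RRRRRRW
RRRRRRY
RRRRBYY

Answer: RRBRRRR
RRRRRRR
RRRRRRW
RRRRRRY
RRRRBYY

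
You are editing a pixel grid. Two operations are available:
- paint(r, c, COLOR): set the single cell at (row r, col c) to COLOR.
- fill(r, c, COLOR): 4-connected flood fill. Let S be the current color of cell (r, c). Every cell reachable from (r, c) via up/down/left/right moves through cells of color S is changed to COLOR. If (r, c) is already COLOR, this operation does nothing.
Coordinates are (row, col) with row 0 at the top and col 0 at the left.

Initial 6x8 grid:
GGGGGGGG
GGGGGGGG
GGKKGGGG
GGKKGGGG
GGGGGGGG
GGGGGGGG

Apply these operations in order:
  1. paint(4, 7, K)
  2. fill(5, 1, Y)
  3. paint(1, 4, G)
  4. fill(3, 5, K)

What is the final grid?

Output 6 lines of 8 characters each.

After op 1 paint(4,7,K):
GGGGGGGG
GGGGGGGG
GGKKGGGG
GGKKGGGG
GGGGGGGK
GGGGGGGG
After op 2 fill(5,1,Y) [43 cells changed]:
YYYYYYYY
YYYYYYYY
YYKKYYYY
YYKKYYYY
YYYYYYYK
YYYYYYYY
After op 3 paint(1,4,G):
YYYYYYYY
YYYYGYYY
YYKKYYYY
YYKKYYYY
YYYYYYYK
YYYYYYYY
After op 4 fill(3,5,K) [42 cells changed]:
KKKKKKKK
KKKKGKKK
KKKKKKKK
KKKKKKKK
KKKKKKKK
KKKKKKKK

Answer: KKKKKKKK
KKKKGKKK
KKKKKKKK
KKKKKKKK
KKKKKKKK
KKKKKKKK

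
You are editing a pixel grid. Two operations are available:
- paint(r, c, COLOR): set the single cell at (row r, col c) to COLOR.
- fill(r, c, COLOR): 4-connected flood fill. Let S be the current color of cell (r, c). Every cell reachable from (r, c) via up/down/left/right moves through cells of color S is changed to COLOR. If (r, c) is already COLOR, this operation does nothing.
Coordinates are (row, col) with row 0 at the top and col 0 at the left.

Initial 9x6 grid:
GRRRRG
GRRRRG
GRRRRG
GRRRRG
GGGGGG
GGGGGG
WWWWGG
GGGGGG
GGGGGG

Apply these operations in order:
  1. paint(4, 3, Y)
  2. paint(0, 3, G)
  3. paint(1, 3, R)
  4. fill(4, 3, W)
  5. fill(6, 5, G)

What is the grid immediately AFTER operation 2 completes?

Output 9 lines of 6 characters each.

After op 1 paint(4,3,Y):
GRRRRG
GRRRRG
GRRRRG
GRRRRG
GGGYGG
GGGGGG
WWWWGG
GGGGGG
GGGGGG
After op 2 paint(0,3,G):
GRRGRG
GRRRRG
GRRRRG
GRRRRG
GGGYGG
GGGGGG
WWWWGG
GGGGGG
GGGGGG

Answer: GRRGRG
GRRRRG
GRRRRG
GRRRRG
GGGYGG
GGGGGG
WWWWGG
GGGGGG
GGGGGG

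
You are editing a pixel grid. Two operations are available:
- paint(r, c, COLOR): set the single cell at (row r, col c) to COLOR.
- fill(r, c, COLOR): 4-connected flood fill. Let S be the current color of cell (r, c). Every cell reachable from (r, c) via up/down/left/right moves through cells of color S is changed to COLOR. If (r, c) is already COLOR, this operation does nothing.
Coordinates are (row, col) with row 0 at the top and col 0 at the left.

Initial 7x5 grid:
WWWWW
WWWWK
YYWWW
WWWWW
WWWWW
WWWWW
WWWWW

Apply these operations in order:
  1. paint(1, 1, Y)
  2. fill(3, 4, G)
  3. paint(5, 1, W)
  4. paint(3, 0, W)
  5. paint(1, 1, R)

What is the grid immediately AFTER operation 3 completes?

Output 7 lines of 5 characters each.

After op 1 paint(1,1,Y):
WWWWW
WYWWK
YYWWW
WWWWW
WWWWW
WWWWW
WWWWW
After op 2 fill(3,4,G) [31 cells changed]:
GGGGG
GYGGK
YYGGG
GGGGG
GGGGG
GGGGG
GGGGG
After op 3 paint(5,1,W):
GGGGG
GYGGK
YYGGG
GGGGG
GGGGG
GWGGG
GGGGG

Answer: GGGGG
GYGGK
YYGGG
GGGGG
GGGGG
GWGGG
GGGGG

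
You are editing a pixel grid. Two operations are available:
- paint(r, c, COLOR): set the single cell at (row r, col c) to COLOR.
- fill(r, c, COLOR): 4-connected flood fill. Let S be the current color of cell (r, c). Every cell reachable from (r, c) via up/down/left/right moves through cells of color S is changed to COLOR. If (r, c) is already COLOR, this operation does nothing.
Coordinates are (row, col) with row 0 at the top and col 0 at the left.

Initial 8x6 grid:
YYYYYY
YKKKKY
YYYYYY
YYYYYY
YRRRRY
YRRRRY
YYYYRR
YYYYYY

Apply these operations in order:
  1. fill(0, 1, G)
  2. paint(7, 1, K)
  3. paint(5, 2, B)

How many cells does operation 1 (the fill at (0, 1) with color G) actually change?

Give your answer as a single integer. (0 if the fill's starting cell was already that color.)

Answer: 34

Derivation:
After op 1 fill(0,1,G) [34 cells changed]:
GGGGGG
GKKKKG
GGGGGG
GGGGGG
GRRRRG
GRRRRG
GGGGRR
GGGGGG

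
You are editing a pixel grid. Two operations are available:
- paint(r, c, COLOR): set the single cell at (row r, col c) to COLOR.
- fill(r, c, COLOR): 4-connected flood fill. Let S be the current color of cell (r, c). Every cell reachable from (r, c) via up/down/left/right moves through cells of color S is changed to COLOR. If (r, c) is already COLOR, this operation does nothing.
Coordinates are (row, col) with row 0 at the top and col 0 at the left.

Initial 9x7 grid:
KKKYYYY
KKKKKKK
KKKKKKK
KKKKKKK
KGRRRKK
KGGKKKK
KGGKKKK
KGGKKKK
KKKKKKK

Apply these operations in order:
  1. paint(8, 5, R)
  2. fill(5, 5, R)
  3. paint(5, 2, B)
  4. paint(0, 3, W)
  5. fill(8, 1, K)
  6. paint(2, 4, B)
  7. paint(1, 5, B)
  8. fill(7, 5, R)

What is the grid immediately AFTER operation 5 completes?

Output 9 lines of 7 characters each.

After op 1 paint(8,5,R):
KKKYYYY
KKKKKKK
KKKKKKK
KKKKKKK
KGRRRKK
KGGKKKK
KGGKKKK
KGGKKKK
KKKKKRK
After op 2 fill(5,5,R) [48 cells changed]:
RRRYYYY
RRRRRRR
RRRRRRR
RRRRRRR
RGRRRRR
RGGRRRR
RGGRRRR
RGGRRRR
RRRRRRR
After op 3 paint(5,2,B):
RRRYYYY
RRRRRRR
RRRRRRR
RRRRRRR
RGRRRRR
RGBRRRR
RGGRRRR
RGGRRRR
RRRRRRR
After op 4 paint(0,3,W):
RRRWYYY
RRRRRRR
RRRRRRR
RRRRRRR
RGRRRRR
RGBRRRR
RGGRRRR
RGGRRRR
RRRRRRR
After op 5 fill(8,1,K) [52 cells changed]:
KKKWYYY
KKKKKKK
KKKKKKK
KKKKKKK
KGKKKKK
KGBKKKK
KGGKKKK
KGGKKKK
KKKKKKK

Answer: KKKWYYY
KKKKKKK
KKKKKKK
KKKKKKK
KGKKKKK
KGBKKKK
KGGKKKK
KGGKKKK
KKKKKKK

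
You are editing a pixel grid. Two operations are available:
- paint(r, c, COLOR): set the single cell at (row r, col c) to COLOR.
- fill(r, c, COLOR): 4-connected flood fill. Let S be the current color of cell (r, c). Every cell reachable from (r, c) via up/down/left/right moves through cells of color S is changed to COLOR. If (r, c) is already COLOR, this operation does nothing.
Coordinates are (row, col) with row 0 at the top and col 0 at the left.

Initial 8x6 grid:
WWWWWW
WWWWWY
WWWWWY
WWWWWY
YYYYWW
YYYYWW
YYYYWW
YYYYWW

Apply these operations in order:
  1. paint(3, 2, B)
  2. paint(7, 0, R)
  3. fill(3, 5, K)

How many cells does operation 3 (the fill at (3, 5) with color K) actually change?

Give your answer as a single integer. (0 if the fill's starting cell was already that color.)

Answer: 3

Derivation:
After op 1 paint(3,2,B):
WWWWWW
WWWWWY
WWWWWY
WWBWWY
YYYYWW
YYYYWW
YYYYWW
YYYYWW
After op 2 paint(7,0,R):
WWWWWW
WWWWWY
WWWWWY
WWBWWY
YYYYWW
YYYYWW
YYYYWW
RYYYWW
After op 3 fill(3,5,K) [3 cells changed]:
WWWWWW
WWWWWK
WWWWWK
WWBWWK
YYYYWW
YYYYWW
YYYYWW
RYYYWW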